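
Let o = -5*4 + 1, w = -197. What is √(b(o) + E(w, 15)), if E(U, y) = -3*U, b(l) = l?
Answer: 2*√143 ≈ 23.917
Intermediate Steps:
o = -19 (o = -20 + 1 = -19)
√(b(o) + E(w, 15)) = √(-19 - 3*(-197)) = √(-19 + 591) = √572 = 2*√143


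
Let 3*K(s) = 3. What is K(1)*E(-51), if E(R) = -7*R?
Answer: 357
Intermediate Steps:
K(s) = 1 (K(s) = (⅓)*3 = 1)
K(1)*E(-51) = 1*(-7*(-51)) = 1*357 = 357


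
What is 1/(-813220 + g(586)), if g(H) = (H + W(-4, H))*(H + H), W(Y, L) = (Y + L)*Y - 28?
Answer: -1/2887660 ≈ -3.4630e-7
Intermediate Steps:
W(Y, L) = -28 + Y*(L + Y) (W(Y, L) = (L + Y)*Y - 28 = Y*(L + Y) - 28 = -28 + Y*(L + Y))
g(H) = 2*H*(-12 - 3*H) (g(H) = (H + (-28 + (-4)² + H*(-4)))*(H + H) = (H + (-28 + 16 - 4*H))*(2*H) = (H + (-12 - 4*H))*(2*H) = (-12 - 3*H)*(2*H) = 2*H*(-12 - 3*H))
1/(-813220 + g(586)) = 1/(-813220 + 6*586*(-4 - 1*586)) = 1/(-813220 + 6*586*(-4 - 586)) = 1/(-813220 + 6*586*(-590)) = 1/(-813220 - 2074440) = 1/(-2887660) = -1/2887660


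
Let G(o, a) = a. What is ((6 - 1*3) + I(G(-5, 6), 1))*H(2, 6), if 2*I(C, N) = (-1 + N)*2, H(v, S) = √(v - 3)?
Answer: 3*I ≈ 3.0*I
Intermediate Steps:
H(v, S) = √(-3 + v)
I(C, N) = -1 + N (I(C, N) = ((-1 + N)*2)/2 = (-2 + 2*N)/2 = -1 + N)
((6 - 1*3) + I(G(-5, 6), 1))*H(2, 6) = ((6 - 1*3) + (-1 + 1))*√(-3 + 2) = ((6 - 3) + 0)*√(-1) = (3 + 0)*I = 3*I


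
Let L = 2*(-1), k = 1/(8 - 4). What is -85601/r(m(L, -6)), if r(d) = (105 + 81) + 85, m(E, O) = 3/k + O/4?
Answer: -85601/271 ≈ -315.87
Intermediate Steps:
k = ¼ (k = 1/4 = ¼ ≈ 0.25000)
L = -2
m(E, O) = 12 + O/4 (m(E, O) = 3/(¼) + O/4 = 3*4 + O*(¼) = 12 + O/4)
r(d) = 271 (r(d) = 186 + 85 = 271)
-85601/r(m(L, -6)) = -85601/271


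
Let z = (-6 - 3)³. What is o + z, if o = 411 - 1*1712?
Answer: -2030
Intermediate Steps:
z = -729 (z = (-9)³ = -729)
o = -1301 (o = 411 - 1712 = -1301)
o + z = -1301 - 729 = -2030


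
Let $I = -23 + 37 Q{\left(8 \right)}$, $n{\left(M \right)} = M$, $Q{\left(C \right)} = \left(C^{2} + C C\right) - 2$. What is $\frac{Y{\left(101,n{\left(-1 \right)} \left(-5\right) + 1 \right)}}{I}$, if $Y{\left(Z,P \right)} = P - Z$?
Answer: $- \frac{95}{4639} \approx -0.020479$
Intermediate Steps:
$Q{\left(C \right)} = -2 + 2 C^{2}$ ($Q{\left(C \right)} = \left(C^{2} + C^{2}\right) - 2 = 2 C^{2} - 2 = -2 + 2 C^{2}$)
$I = 4639$ ($I = -23 + 37 \left(-2 + 2 \cdot 8^{2}\right) = -23 + 37 \left(-2 + 2 \cdot 64\right) = -23 + 37 \left(-2 + 128\right) = -23 + 37 \cdot 126 = -23 + 4662 = 4639$)
$\frac{Y{\left(101,n{\left(-1 \right)} \left(-5\right) + 1 \right)}}{I} = \frac{\left(\left(-1\right) \left(-5\right) + 1\right) - 101}{4639} = \left(\left(5 + 1\right) - 101\right) \frac{1}{4639} = \left(6 - 101\right) \frac{1}{4639} = \left(-95\right) \frac{1}{4639} = - \frac{95}{4639}$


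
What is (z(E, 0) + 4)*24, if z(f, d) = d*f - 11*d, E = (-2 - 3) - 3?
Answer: 96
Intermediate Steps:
E = -8 (E = -5 - 3 = -8)
z(f, d) = -11*d + d*f
(z(E, 0) + 4)*24 = (0*(-11 - 8) + 4)*24 = (0*(-19) + 4)*24 = (0 + 4)*24 = 4*24 = 96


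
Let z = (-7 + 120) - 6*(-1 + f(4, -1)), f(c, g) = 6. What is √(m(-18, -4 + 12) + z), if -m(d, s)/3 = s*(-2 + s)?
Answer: I*√61 ≈ 7.8102*I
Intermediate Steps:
m(d, s) = -3*s*(-2 + s)
z = 83 (z = (-7 + 120) - 6*(-1 + 6) = 113 - 6*5 = 113 - 30 = 83)
√(m(-18, -4 + 12) + z) = √(3*(-4 + 12)*(2 - (-4 + 12)) + 83) = √(3*8*(2 - 1*8) + 83) = √(3*8*(2 - 8) + 83) = √(3*8*(-6) + 83) = √(-144 + 83) = √(-61) = I*√61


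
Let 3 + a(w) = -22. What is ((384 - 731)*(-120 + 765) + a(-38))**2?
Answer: 50104345600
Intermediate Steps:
a(w) = -25 (a(w) = -3 - 22 = -25)
((384 - 731)*(-120 + 765) + a(-38))**2 = ((384 - 731)*(-120 + 765) - 25)**2 = (-347*645 - 25)**2 = (-223815 - 25)**2 = (-223840)**2 = 50104345600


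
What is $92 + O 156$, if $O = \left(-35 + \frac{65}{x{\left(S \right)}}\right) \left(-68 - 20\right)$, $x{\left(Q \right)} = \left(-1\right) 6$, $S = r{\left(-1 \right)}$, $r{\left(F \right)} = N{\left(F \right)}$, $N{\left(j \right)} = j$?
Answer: $629292$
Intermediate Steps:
$r{\left(F \right)} = F$
$S = -1$
$x{\left(Q \right)} = -6$
$O = \frac{12100}{3}$ ($O = \left(-35 + \frac{65}{-6}\right) \left(-68 - 20\right) = \left(-35 + 65 \left(- \frac{1}{6}\right)\right) \left(-88\right) = \left(-35 - \frac{65}{6}\right) \left(-88\right) = \left(- \frac{275}{6}\right) \left(-88\right) = \frac{12100}{3} \approx 4033.3$)
$92 + O 156 = 92 + \frac{12100}{3} \cdot 156 = 92 + 629200 = 629292$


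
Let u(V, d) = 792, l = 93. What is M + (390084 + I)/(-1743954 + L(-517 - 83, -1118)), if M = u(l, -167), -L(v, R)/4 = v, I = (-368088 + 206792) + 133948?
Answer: 76608224/96753 ≈ 791.79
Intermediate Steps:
I = -27348 (I = -161296 + 133948 = -27348)
L(v, R) = -4*v
M = 792
M + (390084 + I)/(-1743954 + L(-517 - 83, -1118)) = 792 + (390084 - 27348)/(-1743954 - 4*(-517 - 83)) = 792 + 362736/(-1743954 - 4*(-600)) = 792 + 362736/(-1743954 + 2400) = 792 + 362736/(-1741554) = 792 + 362736*(-1/1741554) = 792 - 20152/96753 = 76608224/96753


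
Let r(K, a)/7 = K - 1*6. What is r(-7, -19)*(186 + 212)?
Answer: -36218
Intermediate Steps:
r(K, a) = -42 + 7*K (r(K, a) = 7*(K - 1*6) = 7*(K - 6) = 7*(-6 + K) = -42 + 7*K)
r(-7, -19)*(186 + 212) = (-42 + 7*(-7))*(186 + 212) = (-42 - 49)*398 = -91*398 = -36218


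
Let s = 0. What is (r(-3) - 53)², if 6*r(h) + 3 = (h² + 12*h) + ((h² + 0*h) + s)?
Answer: 12769/4 ≈ 3192.3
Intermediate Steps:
r(h) = -½ + 2*h + h²/3 (r(h) = -½ + ((h² + 12*h) + ((h² + 0*h) + 0))/6 = -½ + ((h² + 12*h) + ((h² + 0) + 0))/6 = -½ + ((h² + 12*h) + (h² + 0))/6 = -½ + ((h² + 12*h) + h²)/6 = -½ + (2*h² + 12*h)/6 = -½ + (2*h + h²/3) = -½ + 2*h + h²/3)
(r(-3) - 53)² = ((-½ + 2*(-3) + (⅓)*(-3)²) - 53)² = ((-½ - 6 + (⅓)*9) - 53)² = ((-½ - 6 + 3) - 53)² = (-7/2 - 53)² = (-113/2)² = 12769/4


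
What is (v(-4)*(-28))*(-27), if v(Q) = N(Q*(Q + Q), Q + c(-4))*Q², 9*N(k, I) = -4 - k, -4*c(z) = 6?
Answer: -48384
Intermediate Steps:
c(z) = -3/2 (c(z) = -¼*6 = -3/2)
N(k, I) = -4/9 - k/9 (N(k, I) = (-4 - k)/9 = -4/9 - k/9)
v(Q) = Q²*(-4/9 - 2*Q²/9) (v(Q) = (-4/9 - Q*(Q + Q)/9)*Q² = (-4/9 - Q*2*Q/9)*Q² = (-4/9 - 2*Q²/9)*Q² = Q²*(-4/9 - 2*Q²/9))
(v(-4)*(-28))*(-27) = (((2/9)*(-4)²*(-2 - 1*(-4)²))*(-28))*(-27) = (((2/9)*16*(-2 - 1*16))*(-28))*(-27) = (((2/9)*16*(-2 - 16))*(-28))*(-27) = (((2/9)*16*(-18))*(-28))*(-27) = -64*(-28)*(-27) = 1792*(-27) = -48384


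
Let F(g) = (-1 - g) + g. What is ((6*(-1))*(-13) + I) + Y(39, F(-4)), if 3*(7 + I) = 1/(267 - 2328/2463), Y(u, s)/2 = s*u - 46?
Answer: -64873186/655293 ≈ -98.999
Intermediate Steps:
F(g) = -1
Y(u, s) = -92 + 2*s*u (Y(u, s) = 2*(s*u - 46) = 2*(-46 + s*u) = -92 + 2*s*u)
I = -4586230/655293 (I = -7 + 1/(3*(267 - 2328/2463)) = -7 + 1/(3*(267 - 2328*1/2463)) = -7 + 1/(3*(267 - 776/821)) = -7 + 1/(3*(218431/821)) = -7 + (⅓)*(821/218431) = -7 + 821/655293 = -4586230/655293 ≈ -6.9987)
((6*(-1))*(-13) + I) + Y(39, F(-4)) = ((6*(-1))*(-13) - 4586230/655293) + (-92 + 2*(-1)*39) = (-6*(-13) - 4586230/655293) + (-92 - 78) = (78 - 4586230/655293) - 170 = 46526624/655293 - 170 = -64873186/655293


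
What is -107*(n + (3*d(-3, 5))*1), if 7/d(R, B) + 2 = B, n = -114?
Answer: 11449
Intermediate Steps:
d(R, B) = 7/(-2 + B)
-107*(n + (3*d(-3, 5))*1) = -107*(-114 + (3*(7/(-2 + 5)))*1) = -107*(-114 + (3*(7/3))*1) = -107*(-114 + 7*1) = -107*(-114 + 7) = -107*(-107) = 11449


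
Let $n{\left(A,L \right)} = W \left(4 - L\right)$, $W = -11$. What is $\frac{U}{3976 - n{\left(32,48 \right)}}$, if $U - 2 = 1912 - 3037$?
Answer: $- \frac{1123}{3492} \approx -0.32159$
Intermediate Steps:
$n{\left(A,L \right)} = -44 + 11 L$ ($n{\left(A,L \right)} = - 11 \left(4 - L\right) = -44 + 11 L$)
$U = -1123$ ($U = 2 + \left(1912 - 3037\right) = 2 - 1125 = -1123$)
$\frac{U}{3976 - n{\left(32,48 \right)}} = - \frac{1123}{3976 - \left(-44 + 11 \cdot 48\right)} = - \frac{1123}{3976 - \left(-44 + 528\right)} = - \frac{1123}{3976 - 484} = - \frac{1123}{3492}$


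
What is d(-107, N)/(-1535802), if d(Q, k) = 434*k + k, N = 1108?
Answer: -80330/255967 ≈ -0.31383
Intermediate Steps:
d(Q, k) = 435*k
d(-107, N)/(-1535802) = (435*1108)/(-1535802) = 481980*(-1/1535802) = -80330/255967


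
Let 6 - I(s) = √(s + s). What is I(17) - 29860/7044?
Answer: 3101/1761 - √34 ≈ -4.0700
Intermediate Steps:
I(s) = 6 - √2*√s (I(s) = 6 - √(s + s) = 6 - √(2*s) = 6 - √2*√s)
I(17) - 29860/7044 = (6 - √2*√17) - 29860/7044 = (6 - √34) - 29860*1/7044 = (6 - √34) - 7465/1761 = 3101/1761 - √34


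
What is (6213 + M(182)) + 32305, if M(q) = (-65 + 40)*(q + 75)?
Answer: 32093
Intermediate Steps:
M(q) = -1875 - 25*q (M(q) = -25*(75 + q) = -1875 - 25*q)
(6213 + M(182)) + 32305 = (6213 + (-1875 - 25*182)) + 32305 = (6213 + (-1875 - 4550)) + 32305 = (6213 - 6425) + 32305 = -212 + 32305 = 32093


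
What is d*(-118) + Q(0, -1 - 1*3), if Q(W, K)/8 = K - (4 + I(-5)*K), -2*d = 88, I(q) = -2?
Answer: 5064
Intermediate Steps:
d = -44 (d = -½*88 = -44)
Q(W, K) = -32 + 24*K (Q(W, K) = 8*(K - (4 - 2*K)) = 8*(K + (-4 + 2*K)) = 8*(-4 + 3*K) = -32 + 24*K)
d*(-118) + Q(0, -1 - 1*3) = -44*(-118) + (-32 + 24*(-1 - 1*3)) = 5192 + (-32 + 24*(-1 - 3)) = 5192 + (-32 + 24*(-4)) = 5192 + (-32 - 96) = 5192 - 128 = 5064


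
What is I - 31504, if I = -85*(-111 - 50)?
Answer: -17819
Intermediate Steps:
I = 13685 (I = -85*(-161) = 13685)
I - 31504 = 13685 - 31504 = -17819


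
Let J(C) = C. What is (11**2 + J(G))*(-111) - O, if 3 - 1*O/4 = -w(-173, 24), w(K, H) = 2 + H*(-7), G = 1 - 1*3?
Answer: -12557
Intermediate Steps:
G = -2 (G = 1 - 3 = -2)
w(K, H) = 2 - 7*H
O = -652 (O = 12 - (-4)*(2 - 7*24) = 12 - (-4)*(2 - 168) = 12 - (-4)*(-166) = 12 - 4*166 = 12 - 664 = -652)
(11**2 + J(G))*(-111) - O = (11**2 - 2)*(-111) - 1*(-652) = (121 - 2)*(-111) + 652 = 119*(-111) + 652 = -13209 + 652 = -12557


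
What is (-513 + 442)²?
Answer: 5041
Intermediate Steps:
(-513 + 442)² = (-71)² = 5041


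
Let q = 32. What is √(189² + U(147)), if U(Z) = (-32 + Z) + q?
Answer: 14*√183 ≈ 189.39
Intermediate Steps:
U(Z) = Z (U(Z) = (-32 + Z) + 32 = Z)
√(189² + U(147)) = √(189² + 147) = √(35721 + 147) = √35868 = 14*√183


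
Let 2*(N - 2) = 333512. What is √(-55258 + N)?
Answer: 10*√1115 ≈ 333.92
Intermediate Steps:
N = 166758 (N = 2 + (½)*333512 = 2 + 166756 = 166758)
√(-55258 + N) = √(-55258 + 166758) = √111500 = 10*√1115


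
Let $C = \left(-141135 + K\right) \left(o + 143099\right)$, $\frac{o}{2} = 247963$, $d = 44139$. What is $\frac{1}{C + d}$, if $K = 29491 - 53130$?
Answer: $- \frac{1}{105294661211} \approx -9.4972 \cdot 10^{-12}$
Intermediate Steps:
$K = -23639$ ($K = 29491 - 53130 = -23639$)
$o = 495926$ ($o = 2 \cdot 247963 = 495926$)
$C = -105294705350$ ($C = \left(-141135 - 23639\right) \left(495926 + 143099\right) = \left(-164774\right) 639025 = -105294705350$)
$\frac{1}{C + d} = \frac{1}{-105294705350 + 44139} = \frac{1}{-105294661211} = - \frac{1}{105294661211}$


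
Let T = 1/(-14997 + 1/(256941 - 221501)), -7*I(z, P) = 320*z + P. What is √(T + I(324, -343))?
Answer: I*√204338452009192444706959/3720455753 ≈ 121.5*I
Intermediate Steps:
I(z, P) = -320*z/7 - P/7 (I(z, P) = -(320*z + P)/7 = -(P + 320*z)/7 = -320*z/7 - P/7)
T = -35440/531493679 (T = 1/(-14997 + 1/35440) = 1/(-531493679/35440) = -35440/531493679 ≈ -6.6680e-5)
√(T + I(324, -343)) = √(-35440/531493679 + (-320/7*324 - ⅐*(-343))) = √(-35440/531493679 + (-103680/7 + 49)) = √(-35440/531493679 - 103337/7) = √(-54922962554903/3720455753) = I*√204338452009192444706959/3720455753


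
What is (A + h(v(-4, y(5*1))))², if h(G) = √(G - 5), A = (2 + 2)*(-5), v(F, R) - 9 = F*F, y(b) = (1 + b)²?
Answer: 420 - 80*√5 ≈ 241.11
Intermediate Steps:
v(F, R) = 9 + F² (v(F, R) = 9 + F*F = 9 + F²)
A = -20 (A = 4*(-5) = -20)
h(G) = √(-5 + G)
(A + h(v(-4, y(5*1))))² = (-20 + √(-5 + (9 + (-4)²)))² = (-20 + √(-5 + (9 + 16)))² = (-20 + √(-5 + 25))² = (-20 + √20)² = (-20 + 2*√5)²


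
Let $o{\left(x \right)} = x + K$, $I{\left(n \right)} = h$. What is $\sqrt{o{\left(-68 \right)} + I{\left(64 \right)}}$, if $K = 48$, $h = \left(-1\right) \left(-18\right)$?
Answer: $i \sqrt{2} \approx 1.4142 i$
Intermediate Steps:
$h = 18$
$I{\left(n \right)} = 18$
$o{\left(x \right)} = 48 + x$ ($o{\left(x \right)} = x + 48 = 48 + x$)
$\sqrt{o{\left(-68 \right)} + I{\left(64 \right)}} = \sqrt{\left(48 - 68\right) + 18} = \sqrt{-20 + 18} = \sqrt{-2} = i \sqrt{2}$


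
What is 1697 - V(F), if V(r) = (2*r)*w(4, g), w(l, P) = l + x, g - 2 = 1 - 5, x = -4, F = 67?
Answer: 1697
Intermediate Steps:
g = -2 (g = 2 + (1 - 5) = 2 - 4 = -2)
w(l, P) = -4 + l (w(l, P) = l - 4 = -4 + l)
V(r) = 0 (V(r) = (2*r)*(-4 + 4) = (2*r)*0 = 0)
1697 - V(F) = 1697 - 1*0 = 1697 + 0 = 1697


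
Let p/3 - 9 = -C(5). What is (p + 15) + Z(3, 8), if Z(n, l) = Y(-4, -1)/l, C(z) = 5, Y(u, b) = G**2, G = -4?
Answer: 29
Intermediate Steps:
Y(u, b) = 16 (Y(u, b) = (-4)**2 = 16)
Z(n, l) = 16/l
p = 12 (p = 27 + 3*(-1*5) = 27 + 3*(-5) = 27 - 15 = 12)
(p + 15) + Z(3, 8) = (12 + 15) + 16/8 = 27 + 16*(1/8) = 27 + 2 = 29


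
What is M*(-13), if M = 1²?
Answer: -13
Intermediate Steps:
M = 1
M*(-13) = 1*(-13) = -13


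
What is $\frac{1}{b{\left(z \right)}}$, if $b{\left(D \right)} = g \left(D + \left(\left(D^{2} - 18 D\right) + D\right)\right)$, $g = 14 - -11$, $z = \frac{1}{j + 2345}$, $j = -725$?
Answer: $- \frac{104976}{25919} \approx -4.0502$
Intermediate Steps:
$z = \frac{1}{1620}$ ($z = \frac{1}{-725 + 2345} = \frac{1}{1620} \approx 0.00061728$)
$g = 25$ ($g = 14 + 11 = 25$)
$b{\left(D \right)} = - 400 D + 25 D^{2}$ ($b{\left(D \right)} = 25 \left(D + \left(\left(D^{2} - 18 D\right) + D\right)\right) = 25 \left(D + \left(D^{2} - 17 D\right)\right) = 25 \left(D^{2} - 16 D\right) = - 400 D + 25 D^{2}$)
$\frac{1}{b{\left(z \right)}} = \frac{1}{25 \cdot \frac{1}{1620} \left(-16 + \frac{1}{1620}\right)} = \frac{1}{25 \cdot \frac{1}{1620} \left(- \frac{25919}{1620}\right)} = \frac{1}{- \frac{25919}{104976}} = - \frac{104976}{25919}$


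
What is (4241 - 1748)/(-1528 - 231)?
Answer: -2493/1759 ≈ -1.4173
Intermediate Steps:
(4241 - 1748)/(-1528 - 231) = 2493/(-1759) = 2493*(-1/1759) = -2493/1759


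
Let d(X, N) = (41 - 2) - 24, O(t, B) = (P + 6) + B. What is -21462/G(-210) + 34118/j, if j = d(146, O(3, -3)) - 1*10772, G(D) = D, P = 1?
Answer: 5326237/53785 ≈ 99.028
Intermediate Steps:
O(t, B) = 7 + B (O(t, B) = (1 + 6) + B = 7 + B)
d(X, N) = 15 (d(X, N) = 39 - 24 = 15)
j = -10757 (j = 15 - 1*10772 = 15 - 10772 = -10757)
-21462/G(-210) + 34118/j = -21462/(-210) + 34118/(-10757) = -21462*(-1/210) + 34118*(-1/10757) = 511/5 - 34118/10757 = 5326237/53785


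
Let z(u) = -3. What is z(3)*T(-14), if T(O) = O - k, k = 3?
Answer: 51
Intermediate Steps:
T(O) = -3 + O (T(O) = O - 1*3 = O - 3 = -3 + O)
z(3)*T(-14) = -3*(-3 - 14) = -3*(-17) = 51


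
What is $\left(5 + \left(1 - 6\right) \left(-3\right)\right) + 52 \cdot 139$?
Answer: $7248$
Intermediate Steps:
$\left(5 + \left(1 - 6\right) \left(-3\right)\right) + 52 \cdot 139 = \left(5 + \left(1 - 6\right) \left(-3\right)\right) + 7228 = \left(5 - -15\right) + 7228 = \left(5 + 15\right) + 7228 = 20 + 7228 = 7248$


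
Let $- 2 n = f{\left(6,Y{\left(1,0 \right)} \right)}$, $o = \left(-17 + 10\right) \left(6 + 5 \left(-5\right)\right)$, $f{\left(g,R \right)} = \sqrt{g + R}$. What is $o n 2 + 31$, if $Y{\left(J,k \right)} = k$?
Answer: $31 - 133 \sqrt{6} \approx -294.78$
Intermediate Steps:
$f{\left(g,R \right)} = \sqrt{R + g}$
$o = 133$ ($o = - 7 \left(6 - 25\right) = \left(-7\right) \left(-19\right) = 133$)
$n = - \frac{\sqrt{6}}{2}$ ($n = - \frac{\sqrt{0 + 6}}{2} = - \frac{\sqrt{6}}{2} \approx -1.2247$)
$o n 2 + 31 = 133 - \frac{\sqrt{6}}{2} \cdot 2 + 31 = 133 \left(- \sqrt{6}\right) + 31 = - 133 \sqrt{6} + 31 = 31 - 133 \sqrt{6}$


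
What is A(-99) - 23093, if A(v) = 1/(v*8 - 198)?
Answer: -22862071/990 ≈ -23093.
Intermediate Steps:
A(v) = 1/(-198 + 8*v) (A(v) = 1/(8*v - 198) = 1/(-198 + 8*v))
A(-99) - 23093 = 1/(2*(-99 + 4*(-99))) - 23093 = 1/(2*(-99 - 396)) - 23093 = (1/2)/(-495) - 23093 = (1/2)*(-1/495) - 23093 = -1/990 - 23093 = -22862071/990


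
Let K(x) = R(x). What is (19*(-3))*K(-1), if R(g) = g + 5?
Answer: -228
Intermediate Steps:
R(g) = 5 + g
K(x) = 5 + x
(19*(-3))*K(-1) = (19*(-3))*(5 - 1) = -57*4 = -228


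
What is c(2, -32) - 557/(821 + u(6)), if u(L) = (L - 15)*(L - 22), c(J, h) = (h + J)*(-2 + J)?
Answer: -557/965 ≈ -0.57720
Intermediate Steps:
c(J, h) = (-2 + J)*(J + h) (c(J, h) = (J + h)*(-2 + J) = (-2 + J)*(J + h))
u(L) = (-22 + L)*(-15 + L) (u(L) = (-15 + L)*(-22 + L) = (-22 + L)*(-15 + L))
c(2, -32) - 557/(821 + u(6)) = (2² - 2*2 - 2*(-32) + 2*(-32)) - 557/(821 + (330 + 6² - 37*6)) = (4 - 4 + 64 - 64) - 557/(821 + (330 + 36 - 222)) = 0 - 557/(821 + 144) = 0 - 557/965 = -557/965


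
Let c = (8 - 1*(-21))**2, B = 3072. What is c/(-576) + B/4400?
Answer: -120683/158400 ≈ -0.76189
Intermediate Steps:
c = 841 (c = (8 + 21)**2 = 29**2 = 841)
c/(-576) + B/4400 = 841/(-576) + 3072/4400 = 841*(-1/576) + 3072*(1/4400) = -841/576 + 192/275 = -120683/158400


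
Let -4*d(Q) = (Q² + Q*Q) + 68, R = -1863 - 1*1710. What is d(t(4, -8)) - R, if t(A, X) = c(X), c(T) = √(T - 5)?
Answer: 7125/2 ≈ 3562.5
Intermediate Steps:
R = -3573 (R = -1863 - 1710 = -3573)
c(T) = √(-5 + T)
t(A, X) = √(-5 + X)
d(Q) = -17 - Q²/2 (d(Q) = -((Q² + Q*Q) + 68)/4 = -((Q² + Q²) + 68)/4 = -(2*Q² + 68)/4 = -(68 + 2*Q²)/4 = -17 - Q²/2)
d(t(4, -8)) - R = (-17 - (√(-5 - 8))²/2) - 1*(-3573) = (-17 - (√(-13))²/2) + 3573 = (-17 - (I*√13)²/2) + 3573 = (-17 - ½*(-13)) + 3573 = (-17 + 13/2) + 3573 = -21/2 + 3573 = 7125/2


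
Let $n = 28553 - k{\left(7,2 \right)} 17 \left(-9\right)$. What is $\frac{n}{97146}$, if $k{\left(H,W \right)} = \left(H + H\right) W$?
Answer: $\frac{4691}{13878} \approx 0.33802$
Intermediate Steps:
$k{\left(H,W \right)} = 2 H W$
$n = 32837$ ($n = 28553 - 2 \cdot 7 \cdot 2 \cdot 17 \left(-9\right) = 28553 - 28 \cdot 17 \left(-9\right) = 28553 - 476 \left(-9\right) = 28553 - -4284 = 28553 + 4284 = 32837$)
$\frac{n}{97146} = \frac{32837}{97146} = 32837 \cdot \frac{1}{97146} = \frac{4691}{13878}$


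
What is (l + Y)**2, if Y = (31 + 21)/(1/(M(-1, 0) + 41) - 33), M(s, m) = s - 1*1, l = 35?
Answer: 461863081/413449 ≈ 1117.1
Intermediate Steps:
M(s, m) = -1 + s (M(s, m) = s - 1 = -1 + s)
Y = -1014/643 (Y = (31 + 21)/(1/((-1 - 1) + 41) - 33) = 52/(1/(-2 + 41) - 33) = 52/(1/39 - 33) = 52/(-1286/39) = 52*(-39/1286) = -1014/643 ≈ -1.5770)
(l + Y)**2 = (35 - 1014/643)**2 = (21491/643)**2 = 461863081/413449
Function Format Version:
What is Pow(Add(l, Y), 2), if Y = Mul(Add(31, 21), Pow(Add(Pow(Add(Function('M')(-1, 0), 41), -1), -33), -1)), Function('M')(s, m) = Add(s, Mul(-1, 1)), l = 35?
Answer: Rational(461863081, 413449) ≈ 1117.1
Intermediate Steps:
Function('M')(s, m) = Add(-1, s) (Function('M')(s, m) = Add(s, -1) = Add(-1, s))
Y = Rational(-1014, 643) (Y = Mul(Add(31, 21), Pow(Add(Pow(Add(Add(-1, -1), 41), -1), -33), -1)) = Mul(52, Pow(Add(Pow(Add(-2, 41), -1), -33), -1)) = Mul(52, Pow(Add(Pow(39, -1), -33), -1)) = Mul(52, Pow(Add(Rational(1, 39), -33), -1)) = Mul(52, Pow(Rational(-1286, 39), -1)) = Mul(52, Rational(-39, 1286)) = Rational(-1014, 643) ≈ -1.5770)
Pow(Add(l, Y), 2) = Pow(Add(35, Rational(-1014, 643)), 2) = Pow(Rational(21491, 643), 2) = Rational(461863081, 413449)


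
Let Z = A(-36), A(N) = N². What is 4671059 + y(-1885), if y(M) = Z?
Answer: 4672355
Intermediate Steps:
Z = 1296 (Z = (-36)² = 1296)
y(M) = 1296
4671059 + y(-1885) = 4671059 + 1296 = 4672355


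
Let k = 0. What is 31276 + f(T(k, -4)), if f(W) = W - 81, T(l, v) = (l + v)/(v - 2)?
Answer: 93587/3 ≈ 31196.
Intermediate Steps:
T(l, v) = (l + v)/(-2 + v)
f(W) = -81 + W
31276 + f(T(k, -4)) = 31276 + (-81 + (0 - 4)/(-2 - 4)) = 31276 + (-81 - 4/(-6)) = 31276 + (-81 - 1/6*(-4)) = 31276 + (-81 + 2/3) = 31276 - 241/3 = 93587/3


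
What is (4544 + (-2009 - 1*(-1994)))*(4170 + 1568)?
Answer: 25987402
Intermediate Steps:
(4544 + (-2009 - 1*(-1994)))*(4170 + 1568) = (4544 + (-2009 + 1994))*5738 = (4544 - 15)*5738 = 4529*5738 = 25987402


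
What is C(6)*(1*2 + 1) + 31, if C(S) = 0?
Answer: 31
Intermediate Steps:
C(6)*(1*2 + 1) + 31 = 0*(1*2 + 1) + 31 = 0*(2 + 1) + 31 = 0*3 + 31 = 0 + 31 = 31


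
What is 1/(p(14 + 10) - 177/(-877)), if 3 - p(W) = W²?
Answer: -877/502344 ≈ -0.0017458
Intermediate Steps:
p(W) = 3 - W²
1/(p(14 + 10) - 177/(-877)) = 1/((3 - (14 + 10)²) - 177/(-877)) = 1/((3 - 1*24²) - 177*(-1/877)) = 1/((3 - 1*576) + 177/877) = 1/((3 - 576) + 177/877) = 1/(-573 + 177/877) = 1/(-502344/877) = -877/502344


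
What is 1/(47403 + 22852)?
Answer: 1/70255 ≈ 1.4234e-5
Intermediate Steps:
1/(47403 + 22852) = 1/70255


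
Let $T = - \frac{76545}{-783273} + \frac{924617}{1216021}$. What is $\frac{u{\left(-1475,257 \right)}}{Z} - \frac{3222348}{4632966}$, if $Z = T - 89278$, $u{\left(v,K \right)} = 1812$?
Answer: $- \frac{3916754393050359237755}{5471685490983811295664} \approx -0.71582$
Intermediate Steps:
$T = \frac{272435952962}{317492138911}$ ($T = \left(-76545\right) \left(- \frac{1}{783273}\right) + 924617 \cdot \frac{1}{1216021} = \frac{25515}{261091} + \frac{924617}{1216021} = \frac{272435952962}{317492138911} \approx 0.85809$)
$Z = - \frac{28344790741743296}{317492138911}$ ($Z = \frac{272435952962}{317492138911} - 89278 = - \frac{28344790741743296}{317492138911} \approx -89277.0$)
$\frac{u{\left(-1475,257 \right)}}{Z} - \frac{3222348}{4632966} = \frac{1812}{- \frac{28344790741743296}{317492138911}} - \frac{3222348}{4632966} = 1812 \left(- \frac{317492138911}{28344790741743296}\right) - \frac{537058}{772161} = - \frac{143823938926683}{7086197685435824} - \frac{537058}{772161} = - \frac{3916754393050359237755}{5471685490983811295664}$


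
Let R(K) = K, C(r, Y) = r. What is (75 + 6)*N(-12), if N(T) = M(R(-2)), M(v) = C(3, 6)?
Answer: 243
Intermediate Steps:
M(v) = 3
N(T) = 3
(75 + 6)*N(-12) = (75 + 6)*3 = 81*3 = 243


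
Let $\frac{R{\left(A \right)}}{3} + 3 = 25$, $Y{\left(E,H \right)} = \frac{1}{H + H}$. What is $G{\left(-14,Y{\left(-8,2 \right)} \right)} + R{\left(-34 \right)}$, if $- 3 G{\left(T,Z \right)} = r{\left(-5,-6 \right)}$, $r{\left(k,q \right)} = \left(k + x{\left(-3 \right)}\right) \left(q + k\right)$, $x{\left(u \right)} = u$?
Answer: $\frac{110}{3} \approx 36.667$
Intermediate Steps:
$Y{\left(E,H \right)} = \frac{1}{2 H}$
$r{\left(k,q \right)} = \left(-3 + k\right) \left(k + q\right)$ ($r{\left(k,q \right)} = \left(k - 3\right) \left(q + k\right) = \left(-3 + k\right) \left(k + q\right)$)
$G{\left(T,Z \right)} = - \frac{88}{3}$ ($G{\left(T,Z \right)} = - \frac{\left(-5\right)^{2} - -15 - -18 - -30}{3} = - \frac{25 + 15 + 18 + 30}{3} = \left(- \frac{1}{3}\right) 88 = - \frac{88}{3}$)
$R{\left(A \right)} = 66$ ($R{\left(A \right)} = -9 + 3 \cdot 25 = -9 + 75 = 66$)
$G{\left(-14,Y{\left(-8,2 \right)} \right)} + R{\left(-34 \right)} = - \frac{88}{3} + 66 = \frac{110}{3}$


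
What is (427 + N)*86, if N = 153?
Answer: 49880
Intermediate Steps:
(427 + N)*86 = (427 + 153)*86 = 580*86 = 49880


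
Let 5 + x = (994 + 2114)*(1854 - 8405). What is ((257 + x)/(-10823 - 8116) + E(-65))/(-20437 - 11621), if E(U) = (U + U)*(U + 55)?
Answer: -2498942/33730359 ≈ -0.074086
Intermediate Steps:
x = -20360513 (x = -5 + (994 + 2114)*(1854 - 8405) = -5 + 3108*(-6551) = -5 - 20360508 = -20360513)
E(U) = 2*U*(55 + U) (E(U) = (2*U)*(55 + U) = 2*U*(55 + U))
((257 + x)/(-10823 - 8116) + E(-65))/(-20437 - 11621) = ((257 - 20360513)/(-10823 - 8116) + 2*(-65)*(55 - 65))/(-20437 - 11621) = (-20360256/(-18939) + 2*(-65)*(-10))/(-32058) = (-20360256*(-1/18939) + 1300)*(-1/32058) = (6786752/6313 + 1300)*(-1/32058) = (14993652/6313)*(-1/32058) = -2498942/33730359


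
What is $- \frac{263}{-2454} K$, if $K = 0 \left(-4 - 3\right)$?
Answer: $0$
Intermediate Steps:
$K = 0$ ($K = 0 \left(-7\right) = 0$)
$- \frac{263}{-2454} K = - \frac{263}{-2454} \cdot 0 = \left(-263\right) \left(- \frac{1}{2454}\right) 0 = \frac{263}{2454} \cdot 0 = 0$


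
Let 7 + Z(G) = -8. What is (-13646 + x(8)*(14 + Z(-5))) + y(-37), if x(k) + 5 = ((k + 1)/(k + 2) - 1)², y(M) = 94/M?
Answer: -50481137/3700 ≈ -13644.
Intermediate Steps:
Z(G) = -15 (Z(G) = -7 - 8 = -15)
x(k) = -5 + (-1 + (1 + k)/(2 + k))² (x(k) = -5 + ((k + 1)/(k + 2) - 1)² = -5 + ((1 + k)/(2 + k) - 1)² = -5 + (-1 + (1 + k)/(2 + k))²)
(-13646 + x(8)*(14 + Z(-5))) + y(-37) = (-13646 + (-5 + (2 + 8)⁻²)*(14 - 15)) + 94/(-37) = (-13646 + (-5 + 10⁻²)*(-1)) + 94*(-1/37) = (-13646 + (-5 + 1/100)*(-1)) - 94/37 = (-13646 - 499/100*(-1)) - 94/37 = (-13646 + 499/100) - 94/37 = -1364101/100 - 94/37 = -50481137/3700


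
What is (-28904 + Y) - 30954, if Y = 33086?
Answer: -26772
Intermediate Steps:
(-28904 + Y) - 30954 = (-28904 + 33086) - 30954 = 4182 - 30954 = -26772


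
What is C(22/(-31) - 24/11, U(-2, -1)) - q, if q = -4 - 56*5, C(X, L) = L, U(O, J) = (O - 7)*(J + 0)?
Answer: 293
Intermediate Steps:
U(O, J) = J*(-7 + O) (U(O, J) = (-7 + O)*J = J*(-7 + O))
q = -284 (q = -4 - 28*10 = -4 - 280 = -284)
C(22/(-31) - 24/11, U(-2, -1)) - q = -(-7 - 2) - 1*(-284) = -1*(-9) + 284 = 9 + 284 = 293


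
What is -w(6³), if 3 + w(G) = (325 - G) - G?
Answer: 110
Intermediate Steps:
w(G) = 322 - 2*G (w(G) = -3 + ((325 - G) - G) = -3 + (325 - 2*G) = 322 - 2*G)
-w(6³) = -(322 - 2*6³) = -(322 - 2*216) = -(322 - 432) = -1*(-110) = 110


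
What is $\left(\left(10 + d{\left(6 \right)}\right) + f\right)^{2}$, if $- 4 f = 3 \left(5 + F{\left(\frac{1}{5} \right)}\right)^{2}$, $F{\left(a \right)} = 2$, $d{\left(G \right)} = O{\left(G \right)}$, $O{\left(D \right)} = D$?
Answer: $\frac{6889}{16} \approx 430.56$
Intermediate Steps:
$d{\left(G \right)} = G$
$f = - \frac{147}{4}$ ($f = - \frac{3 \left(5 + 2\right)^{2}}{4} = - \frac{3 \cdot 7^{2}}{4} = - \frac{3 \cdot 49}{4} = \left(- \frac{1}{4}\right) 147 = - \frac{147}{4} \approx -36.75$)
$\left(\left(10 + d{\left(6 \right)}\right) + f\right)^{2} = \left(\left(10 + 6\right) - \frac{147}{4}\right)^{2} = \left(16 - \frac{147}{4}\right)^{2} = \left(- \frac{83}{4}\right)^{2} = \frac{6889}{16}$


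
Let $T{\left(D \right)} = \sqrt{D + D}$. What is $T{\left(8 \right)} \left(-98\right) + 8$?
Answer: $-384$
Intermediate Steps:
$T{\left(D \right)} = \sqrt{2} \sqrt{D}$ ($T{\left(D \right)} = \sqrt{2 D} = \sqrt{2} \sqrt{D}$)
$T{\left(8 \right)} \left(-98\right) + 8 = \sqrt{2} \sqrt{8} \left(-98\right) + 8 = \sqrt{2} \cdot 2 \sqrt{2} \left(-98\right) + 8 = 4 \left(-98\right) + 8 = -392 + 8 = -384$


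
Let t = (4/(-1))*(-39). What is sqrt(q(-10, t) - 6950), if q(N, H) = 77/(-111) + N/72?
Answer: I*sqrt(342564833)/222 ≈ 83.372*I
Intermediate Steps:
t = 156 (t = (4*(-1))*(-39) = -4*(-39) = 156)
q(N, H) = -77/111 + N/72 (q(N, H) = 77*(-1/111) + N*(1/72) = -77/111 + N/72)
sqrt(q(-10, t) - 6950) = sqrt((-77/111 + (1/72)*(-10)) - 6950) = sqrt((-77/111 - 5/36) - 6950) = sqrt(-1109/1332 - 6950) = sqrt(-9258509/1332) = I*sqrt(342564833)/222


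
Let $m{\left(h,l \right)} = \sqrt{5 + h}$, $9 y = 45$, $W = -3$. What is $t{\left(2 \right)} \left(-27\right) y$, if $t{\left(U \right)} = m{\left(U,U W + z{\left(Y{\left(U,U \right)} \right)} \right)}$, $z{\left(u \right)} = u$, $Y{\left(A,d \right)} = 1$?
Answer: $- 135 \sqrt{7} \approx -357.18$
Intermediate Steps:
$y = 5$ ($y = \frac{1}{9} \cdot 45 = 5$)
$t{\left(U \right)} = \sqrt{5 + U}$
$t{\left(2 \right)} \left(-27\right) y = \sqrt{5 + 2} \left(-27\right) 5 = \sqrt{7} \left(-27\right) 5 = - 27 \sqrt{7} \cdot 5 = - 135 \sqrt{7}$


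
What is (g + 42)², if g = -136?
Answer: 8836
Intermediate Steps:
(g + 42)² = (-136 + 42)² = (-94)² = 8836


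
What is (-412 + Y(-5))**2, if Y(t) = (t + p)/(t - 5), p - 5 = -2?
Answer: 4239481/25 ≈ 1.6958e+5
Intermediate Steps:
p = 3 (p = 5 - 2 = 3)
Y(t) = (3 + t)/(-5 + t) (Y(t) = (t + 3)/(t - 5) = (3 + t)/(-5 + t))
(-412 + Y(-5))**2 = (-412 + (3 - 5)/(-5 - 5))**2 = (-412 - 2/(-10))**2 = (-412 - 1/10*(-2))**2 = (-412 + 1/5)**2 = (-2059/5)**2 = 4239481/25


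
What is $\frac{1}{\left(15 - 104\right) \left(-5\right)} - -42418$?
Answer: $\frac{18876011}{445} \approx 42418.0$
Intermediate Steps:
$\frac{1}{\left(15 - 104\right) \left(-5\right)} - -42418 = \frac{1}{\left(-89\right) \left(-5\right)} + 42418 = \frac{1}{445} + 42418 = \frac{18876011}{445}$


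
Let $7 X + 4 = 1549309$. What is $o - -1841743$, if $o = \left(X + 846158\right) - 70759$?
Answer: $\frac{19869299}{7} \approx 2.8385 \cdot 10^{6}$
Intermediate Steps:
$X = \frac{1549305}{7}$ ($X = - \frac{4}{7} + \frac{1}{7} \cdot 1549309 = - \frac{4}{7} + \frac{1549309}{7} = \frac{1549305}{7} \approx 2.2133 \cdot 10^{5}$)
$o = \frac{6977098}{7}$ ($o = \left(\frac{1549305}{7} + 846158\right) - 70759 = \frac{7472411}{7} - 70759 = \frac{6977098}{7} \approx 9.9673 \cdot 10^{5}$)
$o - -1841743 = \frac{6977098}{7} - -1841743 = \frac{6977098}{7} + 1841743 = \frac{19869299}{7}$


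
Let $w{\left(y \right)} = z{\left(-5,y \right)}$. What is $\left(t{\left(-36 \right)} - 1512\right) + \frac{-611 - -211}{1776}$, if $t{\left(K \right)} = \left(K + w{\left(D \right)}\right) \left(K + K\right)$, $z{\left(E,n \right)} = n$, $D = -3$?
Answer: $\frac{143831}{111} \approx 1295.8$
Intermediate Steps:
$w{\left(y \right)} = y$
$t{\left(K \right)} = 2 K \left(-3 + K\right)$ ($t{\left(K \right)} = \left(K - 3\right) \left(K + K\right) = \left(-3 + K\right) 2 K = 2 K \left(-3 + K\right)$)
$\left(t{\left(-36 \right)} - 1512\right) + \frac{-611 - -211}{1776} = \left(2 \left(-36\right) \left(-3 - 36\right) - 1512\right) + \frac{-611 - -211}{1776} = \left(2 \left(-36\right) \left(-39\right) - 1512\right) + \left(-611 + 211\right) \frac{1}{1776} = \left(2808 - 1512\right) - \frac{25}{111} = 1296 - \frac{25}{111} = \frac{143831}{111}$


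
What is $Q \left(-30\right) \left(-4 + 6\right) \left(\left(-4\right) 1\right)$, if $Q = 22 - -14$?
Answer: $8640$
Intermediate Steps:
$Q = 36$ ($Q = 22 + 14 = 36$)
$Q \left(-30\right) \left(-4 + 6\right) \left(\left(-4\right) 1\right) = 36 \left(-30\right) \left(-4 + 6\right) \left(\left(-4\right) 1\right) = - 1080 \cdot 2 \left(-4\right) = \left(-1080\right) \left(-8\right) = 8640$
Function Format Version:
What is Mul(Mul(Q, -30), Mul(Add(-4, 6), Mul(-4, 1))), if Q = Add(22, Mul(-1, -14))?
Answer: 8640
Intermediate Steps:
Q = 36 (Q = Add(22, 14) = 36)
Mul(Mul(Q, -30), Mul(Add(-4, 6), Mul(-4, 1))) = Mul(Mul(36, -30), Mul(Add(-4, 6), Mul(-4, 1))) = Mul(-1080, Mul(2, -4)) = Mul(-1080, -8) = 8640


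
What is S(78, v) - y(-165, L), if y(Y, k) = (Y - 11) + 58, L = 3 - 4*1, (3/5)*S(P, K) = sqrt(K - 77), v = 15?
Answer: 118 + 5*I*sqrt(62)/3 ≈ 118.0 + 13.123*I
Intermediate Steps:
S(P, K) = 5*sqrt(-77 + K)/3 (S(P, K) = 5*sqrt(K - 77)/3 = 5*sqrt(-77 + K)/3)
L = -1 (L = 3 - 4 = -1)
y(Y, k) = 47 + Y (y(Y, k) = (-11 + Y) + 58 = 47 + Y)
S(78, v) - y(-165, L) = 5*sqrt(-77 + 15)/3 - (47 - 165) = 5*sqrt(-62)/3 - 1*(-118) = 5*(I*sqrt(62))/3 + 118 = 5*I*sqrt(62)/3 + 118 = 118 + 5*I*sqrt(62)/3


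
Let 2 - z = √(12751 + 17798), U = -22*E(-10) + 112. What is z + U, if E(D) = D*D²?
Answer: 22114 - √30549 ≈ 21939.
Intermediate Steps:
E(D) = D³
U = 22112 (U = -22*(-10)³ + 112 = -22*(-1000) + 112 = 22000 + 112 = 22112)
z = 2 - √30549 (z = 2 - √(12751 + 17798) = 2 - √30549 ≈ -172.78)
z + U = (2 - √30549) + 22112 = 22114 - √30549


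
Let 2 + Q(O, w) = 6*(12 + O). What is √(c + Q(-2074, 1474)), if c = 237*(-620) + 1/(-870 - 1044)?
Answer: I*√583630272258/1914 ≈ 399.14*I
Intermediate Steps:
Q(O, w) = 70 + 6*O (Q(O, w) = -2 + 6*(12 + O) = -2 + (72 + 6*O) = 70 + 6*O)
c = -281243161/1914 (c = -146940 + 1/(-1914) = -146940 - 1/1914 = -281243161/1914 ≈ -1.4694e+5)
√(c + Q(-2074, 1474)) = √(-281243161/1914 + (70 + 6*(-2074))) = √(-281243161/1914 + (70 - 12444)) = √(-281243161/1914 - 12374) = √(-304926997/1914) = I*√583630272258/1914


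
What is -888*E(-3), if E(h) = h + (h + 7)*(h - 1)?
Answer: 16872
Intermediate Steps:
E(h) = h + (-1 + h)*(7 + h) (E(h) = h + (7 + h)*(-1 + h) = h + (-1 + h)*(7 + h))
-888*E(-3) = -888*(-7 + (-3)**2 + 7*(-3)) = -888*(-7 + 9 - 21) = -888*(-19) = 16872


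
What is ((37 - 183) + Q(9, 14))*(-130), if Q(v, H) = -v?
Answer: 20150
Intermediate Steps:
((37 - 183) + Q(9, 14))*(-130) = ((37 - 183) - 1*9)*(-130) = (-146 - 9)*(-130) = -155*(-130) = 20150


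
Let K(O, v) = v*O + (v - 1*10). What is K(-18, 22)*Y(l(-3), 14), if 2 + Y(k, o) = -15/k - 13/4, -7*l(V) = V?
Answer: 15456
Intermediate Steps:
l(V) = -V/7
Y(k, o) = -21/4 - 15/k (Y(k, o) = -2 + (-15/k - 13/4) = -2 + (-13/4 - 15/k) = -21/4 - 15/k)
K(O, v) = -10 + v + O*v (K(O, v) = O*v + (v - 10) = O*v + (-10 + v) = -10 + v + O*v)
K(-18, 22)*Y(l(-3), 14) = (-10 + 22 - 18*22)*(-21/4 - 15/((-⅐*(-3)))) = (-10 + 22 - 396)*(-21/4 - 15/3/7) = -384*(-21/4 - 15*7/3) = -384*(-21/4 - 35) = -384*(-161/4) = 15456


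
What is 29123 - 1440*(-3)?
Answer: 33443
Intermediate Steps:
29123 - 1440*(-3) = 29123 + 4320 = 33443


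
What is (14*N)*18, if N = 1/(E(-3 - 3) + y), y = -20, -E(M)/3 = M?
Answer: -126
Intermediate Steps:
E(M) = -3*M
N = -½ (N = 1/(-3*(-3 - 3) - 20) = 1/(-3*(-6) - 20) = 1/(18 - 20) = 1/(-2) = -½ ≈ -0.50000)
(14*N)*18 = (14*(-½))*18 = -7*18 = -126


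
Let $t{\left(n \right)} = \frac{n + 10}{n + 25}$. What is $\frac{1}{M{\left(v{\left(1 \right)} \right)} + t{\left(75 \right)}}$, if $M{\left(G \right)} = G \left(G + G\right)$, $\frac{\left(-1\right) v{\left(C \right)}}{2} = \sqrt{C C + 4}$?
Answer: $\frac{20}{817} \approx 0.02448$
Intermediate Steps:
$v{\left(C \right)} = - 2 \sqrt{4 + C^{2}}$ ($v{\left(C \right)} = - 2 \sqrt{C C + 4} = - 2 \sqrt{C^{2} + 4} = - 2 \sqrt{4 + C^{2}}$)
$M{\left(G \right)} = 2 G^{2}$ ($M{\left(G \right)} = G 2 G = 2 G^{2}$)
$t{\left(n \right)} = \frac{10 + n}{25 + n}$
$\frac{1}{M{\left(v{\left(1 \right)} \right)} + t{\left(75 \right)}} = \frac{1}{2 \left(- 2 \sqrt{4 + 1^{2}}\right)^{2} + \frac{10 + 75}{25 + 75}} = \frac{1}{2 \left(- 2 \sqrt{4 + 1}\right)^{2} + \frac{1}{100} \cdot 85} = \frac{1}{2 \left(- 2 \sqrt{5}\right)^{2} + \frac{1}{100} \cdot 85} = \frac{1}{2 \cdot 20 + \frac{17}{20}} = \frac{1}{40 + \frac{17}{20}} = \frac{1}{\frac{817}{20}} = \frac{20}{817}$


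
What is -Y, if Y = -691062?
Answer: 691062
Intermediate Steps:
-Y = -1*(-691062) = 691062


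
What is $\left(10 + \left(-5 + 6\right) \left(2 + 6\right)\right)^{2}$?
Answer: $324$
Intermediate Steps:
$\left(10 + \left(-5 + 6\right) \left(2 + 6\right)\right)^{2} = \left(10 + 1 \cdot 8\right)^{2} = \left(10 + 8\right)^{2} = 18^{2} = 324$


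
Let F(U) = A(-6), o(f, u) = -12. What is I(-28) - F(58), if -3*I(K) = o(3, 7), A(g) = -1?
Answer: 5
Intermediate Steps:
I(K) = 4 (I(K) = -⅓*(-12) = 4)
F(U) = -1
I(-28) - F(58) = 4 - 1*(-1) = 4 + 1 = 5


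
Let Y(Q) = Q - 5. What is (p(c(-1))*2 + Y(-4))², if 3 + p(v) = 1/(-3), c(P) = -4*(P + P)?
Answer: 2209/9 ≈ 245.44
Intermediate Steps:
c(P) = -8*P
p(v) = -10/3 (p(v) = -3 + 1/(-3) = -3 - ⅓ = -10/3)
Y(Q) = -5 + Q
(p(c(-1))*2 + Y(-4))² = (-10/3*2 + (-5 - 4))² = (-20/3 - 9)² = (-47/3)² = 2209/9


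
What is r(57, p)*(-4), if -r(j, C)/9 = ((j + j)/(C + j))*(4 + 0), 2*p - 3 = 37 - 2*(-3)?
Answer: 1026/5 ≈ 205.20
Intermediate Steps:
p = 23 (p = 3/2 + (37 - 2*(-3))/2 = 3/2 + (37 - 1*(-6))/2 = 3/2 + (37 + 6)/2 = 3/2 + (1/2)*43 = 3/2 + 43/2 = 23)
r(j, C) = -72*j/(C + j) (r(j, C) = -9*(j + j)/(C + j)*(4 + 0) = -9*(2*j)/(C + j)*4 = -9*2*j/(C + j)*4 = -72*j/(C + j))
r(57, p)*(-4) = -72*57/(23 + 57)*(-4) = -72*57/80*(-4) = -72*57*1/80*(-4) = -513/10*(-4) = 1026/5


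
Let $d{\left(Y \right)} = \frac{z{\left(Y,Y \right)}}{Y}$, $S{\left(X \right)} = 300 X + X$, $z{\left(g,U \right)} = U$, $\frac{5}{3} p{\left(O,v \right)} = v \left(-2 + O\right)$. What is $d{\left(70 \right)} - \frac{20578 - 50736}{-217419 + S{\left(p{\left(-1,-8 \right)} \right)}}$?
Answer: $\frac{914633}{1065423} \approx 0.85847$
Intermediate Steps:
$p{\left(O,v \right)} = \frac{3 v \left(-2 + O\right)}{5}$
$S{\left(X \right)} = 301 X$
$d{\left(Y \right)} = 1$ ($d{\left(Y \right)} = \frac{Y}{Y} = 1$)
$d{\left(70 \right)} - \frac{20578 - 50736}{-217419 + S{\left(p{\left(-1,-8 \right)} \right)}} = 1 - \frac{20578 - 50736}{-217419 + 301 \cdot \frac{3}{5} \left(-8\right) \left(-2 - 1\right)} = 1 - - \frac{30158}{-217419 + 301 \cdot \frac{3}{5} \left(-8\right) \left(-3\right)} = 1 - - \frac{30158}{-217419 + 301 \cdot \frac{72}{5}} = 1 - - \frac{30158}{-217419 + \frac{21672}{5}} = 1 - - \frac{30158}{- \frac{1065423}{5}} = 1 - \left(-30158\right) \left(- \frac{5}{1065423}\right) = 1 - \frac{150790}{1065423} = \frac{914633}{1065423}$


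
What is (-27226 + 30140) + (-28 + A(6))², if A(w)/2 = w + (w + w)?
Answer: 2978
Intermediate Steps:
A(w) = 6*w (A(w) = 2*(w + (w + w)) = 2*(w + 2*w) = 2*(3*w) = 6*w)
(-27226 + 30140) + (-28 + A(6))² = (-27226 + 30140) + (-28 + 6*6)² = 2914 + (-28 + 36)² = 2914 + 8² = 2914 + 64 = 2978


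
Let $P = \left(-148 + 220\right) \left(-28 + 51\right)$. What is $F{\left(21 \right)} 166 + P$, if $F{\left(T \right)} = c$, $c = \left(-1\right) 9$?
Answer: $162$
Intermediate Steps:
$c = -9$
$F{\left(T \right)} = -9$
$P = 1656$ ($P = 72 \cdot 23 = 1656$)
$F{\left(21 \right)} 166 + P = \left(-9\right) 166 + 1656 = -1494 + 1656 = 162$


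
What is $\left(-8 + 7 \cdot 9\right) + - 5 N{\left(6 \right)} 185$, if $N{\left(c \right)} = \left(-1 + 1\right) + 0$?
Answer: $55$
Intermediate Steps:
$N{\left(c \right)} = 0$ ($N{\left(c \right)} = 0 + 0 = 0$)
$\left(-8 + 7 \cdot 9\right) + - 5 N{\left(6 \right)} 185 = \left(-8 + 7 \cdot 9\right) + \left(-5\right) 0 \cdot 185 = \left(-8 + 63\right) + 0 \cdot 185 = 55 + 0 = 55$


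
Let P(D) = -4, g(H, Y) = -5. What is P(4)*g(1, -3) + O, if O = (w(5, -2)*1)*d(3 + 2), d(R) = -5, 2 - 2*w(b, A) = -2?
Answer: 10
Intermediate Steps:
w(b, A) = 2 (w(b, A) = 1 - ½*(-2) = 1 + 1 = 2)
O = -10 (O = (2*1)*(-5) = 2*(-5) = -10)
P(4)*g(1, -3) + O = -4*(-5) - 10 = 20 - 10 = 10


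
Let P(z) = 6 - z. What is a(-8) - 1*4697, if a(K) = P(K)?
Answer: -4683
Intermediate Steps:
a(K) = 6 - K
a(-8) - 1*4697 = (6 - 1*(-8)) - 1*4697 = (6 + 8) - 4697 = 14 - 4697 = -4683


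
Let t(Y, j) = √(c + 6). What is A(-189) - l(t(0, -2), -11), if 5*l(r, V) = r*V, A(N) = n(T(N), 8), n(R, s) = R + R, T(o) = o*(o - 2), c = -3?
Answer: 72198 + 11*√3/5 ≈ 72202.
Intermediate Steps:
T(o) = o*(-2 + o)
n(R, s) = 2*R
t(Y, j) = √3 (t(Y, j) = √(-3 + 6) = √3)
A(N) = 2*N*(-2 + N) (A(N) = 2*(N*(-2 + N)) = 2*N*(-2 + N))
l(r, V) = V*r/5 (l(r, V) = (r*V)/5 = (V*r)/5 = V*r/5)
A(-189) - l(t(0, -2), -11) = 2*(-189)*(-2 - 189) - (-11)*√3/5 = 2*(-189)*(-191) - (-11)*√3/5 = 72198 + 11*√3/5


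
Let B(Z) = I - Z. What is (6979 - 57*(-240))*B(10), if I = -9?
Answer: -392521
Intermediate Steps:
B(Z) = -9 - Z
(6979 - 57*(-240))*B(10) = (6979 - 57*(-240))*(-9 - 1*10) = (6979 + 13680)*(-9 - 10) = 20659*(-19) = -392521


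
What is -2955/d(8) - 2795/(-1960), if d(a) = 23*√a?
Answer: 559/392 - 2955*√2/92 ≈ -43.998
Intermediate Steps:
-2955/d(8) - 2795/(-1960) = -2955*√2/92 - 2795/(-1960) = -2955*√2/92 - 2795*(-1/1960) = -2955*√2/92 + 559/392 = 559/392 - 2955*√2/92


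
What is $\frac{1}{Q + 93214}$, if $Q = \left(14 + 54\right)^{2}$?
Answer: $\frac{1}{97838} \approx 1.0221 \cdot 10^{-5}$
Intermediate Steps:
$Q = 4624$ ($Q = 68^{2} = 4624$)
$\frac{1}{Q + 93214} = \frac{1}{4624 + 93214} = \frac{1}{97838}$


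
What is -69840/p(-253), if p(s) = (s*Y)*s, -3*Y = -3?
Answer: -69840/64009 ≈ -1.0911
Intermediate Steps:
Y = 1 (Y = -⅓*(-3) = 1)
p(s) = s² (p(s) = (s*1)*s = s*s = s²)
-69840/p(-253) = -69840/((-253)²) = -69840/64009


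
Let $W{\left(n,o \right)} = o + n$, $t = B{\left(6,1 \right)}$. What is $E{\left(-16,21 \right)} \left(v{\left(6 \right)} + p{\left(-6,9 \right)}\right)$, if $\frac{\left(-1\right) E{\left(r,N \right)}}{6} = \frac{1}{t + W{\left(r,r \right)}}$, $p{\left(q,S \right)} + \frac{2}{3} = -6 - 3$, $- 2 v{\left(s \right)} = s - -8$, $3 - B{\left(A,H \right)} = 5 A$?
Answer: $- \frac{100}{59} \approx -1.6949$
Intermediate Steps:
$B{\left(A,H \right)} = 3 - 5 A$
$t = -27$ ($t = 3 - 30 = -27$)
$v{\left(s \right)} = -4 - \frac{s}{2}$ ($v{\left(s \right)} = - \frac{s - -8}{2} = - \frac{s + 8}{2} = - \frac{8 + s}{2} = -4 - \frac{s}{2}$)
$W{\left(n,o \right)} = n + o$
$p{\left(q,S \right)} = - \frac{29}{3}$ ($p{\left(q,S \right)} = - \frac{2}{3} - 9 = - \frac{29}{3}$)
$E{\left(r,N \right)} = - \frac{6}{-27 + 2 r}$ ($E{\left(r,N \right)} = - \frac{6}{-27 + \left(r + r\right)} = - \frac{6}{-27 + 2 r}$)
$E{\left(-16,21 \right)} \left(v{\left(6 \right)} + p{\left(-6,9 \right)}\right) = - \frac{6}{-27 + 2 \left(-16\right)} \left(\left(-4 - 3\right) - \frac{29}{3}\right) = - \frac{6}{-27 - 32} \left(\left(-4 - 3\right) - \frac{29}{3}\right) = - \frac{6}{-59} \left(-7 - \frac{29}{3}\right) = \left(-6\right) \left(- \frac{1}{59}\right) \left(- \frac{50}{3}\right) = \frac{6}{59} \left(- \frac{50}{3}\right) = - \frac{100}{59}$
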